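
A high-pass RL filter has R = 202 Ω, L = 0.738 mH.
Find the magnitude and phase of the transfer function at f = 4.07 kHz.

Step 1 — Angular frequency: ω = 2π·4070 = 2.557e+04 rad/s.
Step 2 — Transfer function: H(jω) = jωL/(R + jωL).
Step 3 — Numerator jωL = j·18.87; denominator R + jωL = 202 + j18.87.
Step 4 — H = 0.008653 + j0.09262.
Step 5 — Magnitude: |H| = 0.09302 (-20.6 dB); phase: φ = 84.7°.

|H| = 0.09302 (-20.6 dB), φ = 84.7°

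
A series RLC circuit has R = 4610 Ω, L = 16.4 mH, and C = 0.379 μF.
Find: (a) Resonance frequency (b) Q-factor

Step 1 — Resonance condition Im(Z)=0 gives ω₀ = 1/√(LC).
Step 2 — ω₀ = 1/√(0.0164·3.79e-07) = 1.268e+04 rad/s.
Step 3 — f₀ = ω₀/(2π) = 2019 Hz.
Step 4 — Series Q: Q = ω₀L/R = 1.268e+04·0.0164/4610 = 0.04512.

(a) f₀ = 2019 Hz  (b) Q = 0.04512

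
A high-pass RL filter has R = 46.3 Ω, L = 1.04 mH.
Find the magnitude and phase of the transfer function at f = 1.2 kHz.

Step 1 — Angular frequency: ω = 2π·1200 = 7540 rad/s.
Step 2 — Transfer function: H(jω) = jωL/(R + jωL).
Step 3 — Numerator jωL = j·7.841; denominator R + jωL = 46.3 + j7.841.
Step 4 — H = 0.02788 + j0.1646.
Step 5 — Magnitude: |H| = 0.167 (-15.5 dB); phase: φ = 80.4°.

|H| = 0.167 (-15.5 dB), φ = 80.4°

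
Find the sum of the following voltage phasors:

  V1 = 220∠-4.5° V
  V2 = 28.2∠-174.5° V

Step 1 — Convert each phasor to rectangular form:
  V1 = 220·(cos(-4.5°) + j·sin(-4.5°)) = 219.3 - j17.26 V
  V2 = 28.2·(cos(-174.5°) + j·sin(-174.5°)) = -28.07 - j2.703 V
Step 2 — Sum components: V_total = 191.3 - j19.96 V.
Step 3 — Convert to polar: |V_total| = 192.3 V, ∠V_total = -6.0°.

V_total = 192.3∠-6.0° V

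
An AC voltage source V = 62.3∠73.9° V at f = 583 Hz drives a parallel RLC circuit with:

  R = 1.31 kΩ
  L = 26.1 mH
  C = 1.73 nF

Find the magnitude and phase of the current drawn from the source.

Step 1 — Angular frequency: ω = 2π·f = 2π·583 = 3663 rad/s.
Step 2 — Component impedances:
  R: Z = R = 1310 Ω
  L: Z = jωL = j·3663·0.0261 = 0 + j95.61 Ω
  C: Z = 1/(jωC) = -j/(ω·C) = 0 - j1.578e+05 Ω
Step 3 — Parallel combination: 1/Z_total = 1/R + 1/L + 1/C; Z_total = 6.949 + j95.16 Ω = 95.41∠85.8° Ω.
Step 4 — Source phasor: V = 62.3∠73.9° V = 17.28 + j59.86 V.
Step 5 — Ohm's law: I = V / Z_total = (17.28 + j59.86) / (6.949 + j95.16) = 0.6389 - j0.1349 A.
Step 6 — Convert to polar: |I| = 0.653 A, ∠I = -11.9°.

I = 0.653∠-11.9° A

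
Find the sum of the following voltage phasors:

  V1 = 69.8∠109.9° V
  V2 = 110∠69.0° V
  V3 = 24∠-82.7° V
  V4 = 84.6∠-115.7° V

Step 1 — Convert each phasor to rectangular form:
  V1 = 69.8·(cos(109.9°) + j·sin(109.9°)) = -23.76 + j65.63 V
  V2 = 110·(cos(69.0°) + j·sin(69.0°)) = 39.42 + j102.7 V
  V3 = 24·(cos(-82.7°) + j·sin(-82.7°)) = 3.05 - j23.81 V
  V4 = 84.6·(cos(-115.7°) + j·sin(-115.7°)) = -36.69 - j76.23 V
Step 2 — Sum components: V_total = -17.98 + j68.29 V.
Step 3 — Convert to polar: |V_total| = 70.62 V, ∠V_total = 104.7°.

V_total = 70.62∠104.7° V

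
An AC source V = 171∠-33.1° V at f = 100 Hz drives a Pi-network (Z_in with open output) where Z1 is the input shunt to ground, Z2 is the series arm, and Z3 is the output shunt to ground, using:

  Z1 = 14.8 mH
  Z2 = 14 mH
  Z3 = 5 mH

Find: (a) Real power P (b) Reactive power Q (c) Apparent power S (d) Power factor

Step 1 — Angular frequency: ω = 2π·f = 2π·100 = 628.3 rad/s.
Step 2 — Component impedances:
  Z1: Z = jωL = j·628.3·0.0148 = 0 + j9.299 Ω
  Z2: Z = jωL = j·628.3·0.014 = 0 + j8.796 Ω
  Z3: Z = jωL = j·628.3·0.005 = 0 + j3.142 Ω
Step 3 — With open output, the series arm Z2 and the output shunt Z3 appear in series to ground: Z2 + Z3 = 0 + j11.94 Ω.
Step 4 — Parallel with input shunt Z1: Z_in = Z1 || (Z2 + Z3) = 0 + j5.227 Ω = 5.227∠90.0° Ω.
Step 5 — Source phasor: V = 171∠-33.1° V = 143.2 - j93.38 V.
Step 6 — Current: I = V / Z = -17.86 - j27.4 A = 32.71∠-123.1° A.
Step 7 — Complex power: S = V·I* = 0 + j5594 VA.
Step 8 — Real power: P = Re(S) = 0 W.
Step 9 — Reactive power: Q = Im(S) = 5594 VAR.
Step 10 — Apparent power: |S| = 5594 VA.
Step 11 — Power factor: PF = P/|S| = 0 (lagging).

(a) P = 0 W  (b) Q = 5594 VAR  (c) S = 5594 VA  (d) PF = 0 (lagging)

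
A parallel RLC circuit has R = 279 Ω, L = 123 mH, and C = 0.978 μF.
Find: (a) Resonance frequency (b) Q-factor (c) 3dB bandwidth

Step 1 — Resonance: ω₀ = 1/√(LC) = 1/√(0.123·9.78e-07) = 2883 rad/s.
Step 2 — f₀ = ω₀/(2π) = 458.9 Hz.
Step 3 — Parallel Q: Q = R/(ω₀L) = 279/(2883·0.123) = 0.7867.
Step 4 — Bandwidth: Δω = ω₀/Q = 3665 rad/s; BW = Δω/(2π) = 583.3 Hz.

(a) f₀ = 458.9 Hz  (b) Q = 0.7867  (c) BW = 583.3 Hz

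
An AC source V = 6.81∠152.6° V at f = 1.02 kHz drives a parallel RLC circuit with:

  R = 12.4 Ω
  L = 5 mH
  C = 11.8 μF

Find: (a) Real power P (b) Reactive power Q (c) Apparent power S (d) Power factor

Step 1 — Angular frequency: ω = 2π·f = 2π·1020 = 6409 rad/s.
Step 2 — Component impedances:
  R: Z = R = 12.4 Ω
  L: Z = jωL = j·6409·0.005 = 0 + j32.04 Ω
  C: Z = 1/(jωC) = -j/(ω·C) = 0 - j13.22 Ω
Step 3 — Parallel combination: 1/Z_total = 1/R + 1/L + 1/C; Z_total = 9.514 - j5.24 Ω = 10.86∠-28.8° Ω.
Step 4 — Source phasor: V = 6.81∠152.6° V = -6.046 + j3.134 V.
Step 5 — Current: I = V / Z = -0.6268 - j0.01581 A = 0.627∠-178.6° A.
Step 6 — Complex power: S = V·I* = 3.74 - j2.06 VA.
Step 7 — Real power: P = Re(S) = 3.74 W.
Step 8 — Reactive power: Q = Im(S) = -2.06 VAR.
Step 9 — Apparent power: |S| = 4.27 VA.
Step 10 — Power factor: PF = P/|S| = 0.8759 (leading).

(a) P = 3.74 W  (b) Q = -2.06 VAR  (c) S = 4.27 VA  (d) PF = 0.8759 (leading)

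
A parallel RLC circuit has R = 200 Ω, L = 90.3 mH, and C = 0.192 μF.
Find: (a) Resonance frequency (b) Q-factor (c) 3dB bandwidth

Step 1 — Resonance: ω₀ = 1/√(LC) = 1/√(0.0903·1.92e-07) = 7595 rad/s.
Step 2 — f₀ = ω₀/(2π) = 1209 Hz.
Step 3 — Parallel Q: Q = R/(ω₀L) = 200/(7595·0.0903) = 0.2916.
Step 4 — Bandwidth: Δω = ω₀/Q = 2.604e+04 rad/s; BW = Δω/(2π) = 4145 Hz.

(a) f₀ = 1209 Hz  (b) Q = 0.2916  (c) BW = 4145 Hz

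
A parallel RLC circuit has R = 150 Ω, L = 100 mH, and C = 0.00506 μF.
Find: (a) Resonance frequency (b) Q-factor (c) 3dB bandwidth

Step 1 — Resonance: ω₀ = 1/√(LC) = 1/√(0.1·5.06e-09) = 4.446e+04 rad/s.
Step 2 — f₀ = ω₀/(2π) = 7075 Hz.
Step 3 — Parallel Q: Q = R/(ω₀L) = 150/(4.446e+04·0.1) = 0.03374.
Step 4 — Bandwidth: Δω = ω₀/Q = 1.318e+06 rad/s; BW = Δω/(2π) = 2.097e+05 Hz.

(a) f₀ = 7075 Hz  (b) Q = 0.03374  (c) BW = 2.097e+05 Hz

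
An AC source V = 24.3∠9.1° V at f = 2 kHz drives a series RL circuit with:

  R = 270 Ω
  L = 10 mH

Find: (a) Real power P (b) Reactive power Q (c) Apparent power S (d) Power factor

Step 1 — Angular frequency: ω = 2π·f = 2π·2000 = 1.257e+04 rad/s.
Step 2 — Component impedances:
  R: Z = R = 270 Ω
  L: Z = jωL = j·1.257e+04·0.01 = 0 + j125.7 Ω
Step 3 — Series combination: Z_total = R + L = 270 + j125.7 Ω = 297.8∠25.0° Ω.
Step 4 — Source phasor: V = 24.3∠9.1° V = 23.99 + j3.843 V.
Step 5 — Current: I = V / Z = 0.07849 - j0.0223 A = 0.0816∠-15.9° A.
Step 6 — Complex power: S = V·I* = 1.798 + j0.8366 VA.
Step 7 — Real power: P = Re(S) = 1.798 W.
Step 8 — Reactive power: Q = Im(S) = 0.8366 VAR.
Step 9 — Apparent power: |S| = 1.983 VA.
Step 10 — Power factor: PF = P/|S| = 0.9066 (lagging).

(a) P = 1.798 W  (b) Q = 0.8366 VAR  (c) S = 1.983 VA  (d) PF = 0.9066 (lagging)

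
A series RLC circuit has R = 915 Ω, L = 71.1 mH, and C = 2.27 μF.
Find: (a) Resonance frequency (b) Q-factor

Step 1 — Resonance condition Im(Z)=0 gives ω₀ = 1/√(LC).
Step 2 — ω₀ = 1/√(0.0711·2.27e-06) = 2489 rad/s.
Step 3 — f₀ = ω₀/(2π) = 396.2 Hz.
Step 4 — Series Q: Q = ω₀L/R = 2489·0.0711/915 = 0.1934.

(a) f₀ = 396.2 Hz  (b) Q = 0.1934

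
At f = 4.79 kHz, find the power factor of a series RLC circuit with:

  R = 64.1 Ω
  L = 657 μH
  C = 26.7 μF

Step 1 — Angular frequency: ω = 2π·f = 2π·4790 = 3.01e+04 rad/s.
Step 2 — Component impedances:
  R: Z = R = 64.1 Ω
  L: Z = jωL = j·3.01e+04·0.000657 = 0 + j19.77 Ω
  C: Z = 1/(jωC) = -j/(ω·C) = 0 - j1.244 Ω
Step 3 — Series combination: Z_total = R + L + C = 64.1 + j18.53 Ω = 66.72∠16.1° Ω.
Step 4 — Power factor: PF = cos(φ) = Re(Z)/|Z| = 64.1/66.72 = 0.9607.
Step 5 — Type: Im(Z) = 18.53 ⇒ lagging (phase φ = 16.1°).

PF = 0.9607 (lagging, φ = 16.1°)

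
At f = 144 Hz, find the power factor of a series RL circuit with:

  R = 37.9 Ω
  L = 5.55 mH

Step 1 — Angular frequency: ω = 2π·f = 2π·144 = 904.8 rad/s.
Step 2 — Component impedances:
  R: Z = R = 37.9 Ω
  L: Z = jωL = j·904.8·0.00555 = 0 + j5.022 Ω
Step 3 — Series combination: Z_total = R + L = 37.9 + j5.022 Ω = 38.23∠7.5° Ω.
Step 4 — Power factor: PF = cos(φ) = Re(Z)/|Z| = 37.9/38.231 = 0.9913.
Step 5 — Type: Im(Z) = 5.022 ⇒ lagging (phase φ = 7.5°).

PF = 0.9913 (lagging, φ = 7.5°)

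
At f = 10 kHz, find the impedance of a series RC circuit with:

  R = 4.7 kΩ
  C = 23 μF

Step 1 — Angular frequency: ω = 2π·f = 2π·1e+04 = 6.283e+04 rad/s.
Step 2 — Component impedances:
  R: Z = R = 4700 Ω
  C: Z = 1/(jωC) = -j/(ω·C) = 0 - j0.692 Ω
Step 3 — Series combination: Z_total = R + C = 4700 - j0.692 Ω = 4700∠-0.0° Ω.

Z = 4700 - j0.692 Ω = 4700∠-0.0° Ω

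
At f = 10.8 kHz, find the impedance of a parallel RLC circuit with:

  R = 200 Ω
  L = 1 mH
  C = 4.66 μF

Step 1 — Angular frequency: ω = 2π·f = 2π·1.08e+04 = 6.786e+04 rad/s.
Step 2 — Component impedances:
  R: Z = R = 200 Ω
  L: Z = jωL = j·6.786e+04·0.001 = 0 + j67.86 Ω
  C: Z = 1/(jωC) = -j/(ω·C) = 0 - j3.162 Ω
Step 3 — Parallel combination: 1/Z_total = 1/R + 1/L + 1/C; Z_total = 0.055 - j3.316 Ω = 3.316∠-89.0° Ω.

Z = 0.055 - j3.316 Ω = 3.316∠-89.0° Ω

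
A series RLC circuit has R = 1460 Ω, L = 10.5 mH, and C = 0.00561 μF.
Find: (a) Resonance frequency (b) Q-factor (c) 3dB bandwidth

Step 1 — Resonance condition Im(Z)=0 gives ω₀ = 1/√(LC).
Step 2 — ω₀ = 1/√(0.0105·5.61e-09) = 1.303e+05 rad/s.
Step 3 — f₀ = ω₀/(2π) = 2.074e+04 Hz.
Step 4 — Series Q: Q = ω₀L/R = 1.303e+05·0.0105/1460 = 0.937.
Step 5 — 3dB bandwidth: Δω = ω₀/Q = 1.39e+05 rad/s; BW = Δω/(2π) = 2.213e+04 Hz.

(a) f₀ = 2.074e+04 Hz  (b) Q = 0.937  (c) BW = 2.213e+04 Hz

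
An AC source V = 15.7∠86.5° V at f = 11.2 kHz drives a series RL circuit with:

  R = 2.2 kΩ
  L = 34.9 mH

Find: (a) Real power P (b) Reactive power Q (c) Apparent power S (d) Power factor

Step 1 — Angular frequency: ω = 2π·f = 2π·1.12e+04 = 7.037e+04 rad/s.
Step 2 — Component impedances:
  R: Z = R = 2200 Ω
  L: Z = jωL = j·7.037e+04·0.0349 = 0 + j2456 Ω
Step 3 — Series combination: Z_total = R + L = 2200 + j2456 Ω = 3297∠48.1° Ω.
Step 4 — Source phasor: V = 15.7∠86.5° V = 0.9585 + j15.67 V.
Step 5 — Current: I = V / Z = 0.003734 + j0.002955 A = 0.004762∠38.4° A.
Step 6 — Complex power: S = V·I* = 0.04988 + j0.05568 VA.
Step 7 — Real power: P = Re(S) = 0.04988 W.
Step 8 — Reactive power: Q = Im(S) = 0.05568 VAR.
Step 9 — Apparent power: |S| = 0.07476 VA.
Step 10 — Power factor: PF = P/|S| = 0.6672 (lagging).

(a) P = 0.04988 W  (b) Q = 0.05568 VAR  (c) S = 0.07476 VA  (d) PF = 0.6672 (lagging)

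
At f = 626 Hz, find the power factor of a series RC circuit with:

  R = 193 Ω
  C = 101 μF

Step 1 — Angular frequency: ω = 2π·f = 2π·626 = 3933 rad/s.
Step 2 — Component impedances:
  R: Z = R = 193 Ω
  C: Z = 1/(jωC) = -j/(ω·C) = 0 - j2.517 Ω
Step 3 — Series combination: Z_total = R + C = 193 - j2.517 Ω = 193∠-0.7° Ω.
Step 4 — Power factor: PF = cos(φ) = Re(Z)/|Z| = 193/193.02 = 0.9999.
Step 5 — Type: Im(Z) = -2.517 ⇒ leading (phase φ = -0.7°).

PF = 0.9999 (leading, φ = -0.7°)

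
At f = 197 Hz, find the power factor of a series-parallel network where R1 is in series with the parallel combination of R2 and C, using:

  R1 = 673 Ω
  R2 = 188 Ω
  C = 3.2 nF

Step 1 — Angular frequency: ω = 2π·f = 2π·197 = 1238 rad/s.
Step 2 — Component impedances:
  R1: Z = R = 673 Ω
  R2: Z = R = 188 Ω
  C: Z = 1/(jωC) = -j/(ω·C) = 0 - j2.525e+05 Ω
Step 3 — Parallel branch: R2 || C = 1/(1/R2 + 1/C) = 188 - j0.14 Ω.
Step 4 — Series with R1: Z_total = R1 + (R2 || C) = 861 - j0.14 Ω = 861∠-0.0° Ω.
Step 5 — Power factor: PF = cos(φ) = Re(Z)/|Z| = 861/861 = 1.
Step 6 — Type: Im(Z) = -0.14 ⇒ leading (phase φ = -0.0°).

PF = 1 (leading, φ = -0.0°)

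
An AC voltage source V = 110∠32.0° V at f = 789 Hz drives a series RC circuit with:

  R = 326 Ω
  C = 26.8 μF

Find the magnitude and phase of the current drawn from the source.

Step 1 — Angular frequency: ω = 2π·f = 2π·789 = 4957 rad/s.
Step 2 — Component impedances:
  R: Z = R = 326 Ω
  C: Z = 1/(jωC) = -j/(ω·C) = 0 - j7.527 Ω
Step 3 — Series combination: Z_total = R + C = 326 - j7.527 Ω = 326.1∠-1.3° Ω.
Step 4 — Source phasor: V = 110∠32.0° V = 93.29 + j58.29 V.
Step 5 — Ohm's law: I = V / Z_total = (93.29 + j58.29) / (326 - j7.527) = 0.2819 + j0.1853 A.
Step 6 — Convert to polar: |I| = 0.3373 A, ∠I = 33.3°.

I = 0.3373∠33.3° A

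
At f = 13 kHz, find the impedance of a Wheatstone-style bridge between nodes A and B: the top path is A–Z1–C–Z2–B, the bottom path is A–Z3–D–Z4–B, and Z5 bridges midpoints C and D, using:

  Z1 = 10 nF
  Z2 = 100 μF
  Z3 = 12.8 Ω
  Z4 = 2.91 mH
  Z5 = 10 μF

Step 1 — Angular frequency: ω = 2π·f = 2π·1.3e+04 = 8.168e+04 rad/s.
Step 2 — Component impedances:
  Z1: Z = 1/(jωC) = -j/(ω·C) = 0 - j1224 Ω
  Z2: Z = 1/(jωC) = -j/(ω·C) = 0 - j0.1224 Ω
  Z3: Z = R = 12.8 Ω
  Z4: Z = jωL = j·8.168e+04·0.00291 = 0 + j237.7 Ω
  Z5: Z = 1/(jωC) = -j/(ω·C) = 0 - j1.224 Ω
Step 3 — Bridge requires nodal analysis (the Z5 bridge couples midpoints C and D, so the two paths cannot be reduced to a simple series/parallel combination). Setting node B to ground and injecting 1 A at node A, the 3-node admittance system at A, C, D solves to V_A = Z_AB = 12.77 - j1.487 Ω = 12.86∠-6.6° Ω.

Z = 12.77 - j1.487 Ω = 12.86∠-6.6° Ω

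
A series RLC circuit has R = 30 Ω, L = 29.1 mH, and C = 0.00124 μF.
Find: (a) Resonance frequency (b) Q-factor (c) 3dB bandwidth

Step 1 — Resonance condition Im(Z)=0 gives ω₀ = 1/√(LC).
Step 2 — ω₀ = 1/√(0.0291·1.24e-09) = 1.665e+05 rad/s.
Step 3 — f₀ = ω₀/(2π) = 2.649e+04 Hz.
Step 4 — Series Q: Q = ω₀L/R = 1.665e+05·0.0291/30 = 161.5.
Step 5 — 3dB bandwidth: Δω = ω₀/Q = 1031 rad/s; BW = Δω/(2π) = 164.1 Hz.

(a) f₀ = 2.649e+04 Hz  (b) Q = 161.5  (c) BW = 164.1 Hz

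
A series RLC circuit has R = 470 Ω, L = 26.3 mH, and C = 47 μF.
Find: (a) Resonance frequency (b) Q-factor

Step 1 — Resonance condition Im(Z)=0 gives ω₀ = 1/√(LC).
Step 2 — ω₀ = 1/√(0.0263·4.7e-05) = 899.4 rad/s.
Step 3 — f₀ = ω₀/(2π) = 143.2 Hz.
Step 4 — Series Q: Q = ω₀L/R = 899.4·0.0263/470 = 0.05033.

(a) f₀ = 143.2 Hz  (b) Q = 0.05033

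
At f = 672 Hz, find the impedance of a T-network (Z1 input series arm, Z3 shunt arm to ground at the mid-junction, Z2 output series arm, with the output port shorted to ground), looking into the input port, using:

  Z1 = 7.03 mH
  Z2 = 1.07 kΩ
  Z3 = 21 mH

Step 1 — Angular frequency: ω = 2π·f = 2π·672 = 4222 rad/s.
Step 2 — Component impedances:
  Z1: Z = jωL = j·4222·0.00703 = 0 + j29.68 Ω
  Z2: Z = R = 1070 Ω
  Z3: Z = jωL = j·4222·0.021 = 0 + j88.67 Ω
Step 3 — With the output port shorted to ground, the output series arm Z2 runs from the junction to ground; the shunt arm Z3 also runs from the junction to ground. They appear in parallel: Z3 || Z2 = 7.298 + j88.06 Ω.
Step 4 — Series with input arm Z1: Z_in = Z1 + (Z3 || Z2) = 7.298 + j117.7 Ω = 118∠86.5° Ω.

Z = 7.298 + j117.7 Ω = 118∠86.5° Ω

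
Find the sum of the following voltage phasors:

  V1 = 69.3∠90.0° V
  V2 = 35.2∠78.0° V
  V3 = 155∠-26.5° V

Step 1 — Convert each phasor to rectangular form:
  V1 = 69.3·(cos(90.0°) + j·sin(90.0°)) = 0 + j69.3 V
  V2 = 35.2·(cos(78.0°) + j·sin(78.0°)) = 7.318 + j34.43 V
  V3 = 155·(cos(-26.5°) + j·sin(-26.5°)) = 138.7 - j69.16 V
Step 2 — Sum components: V_total = 146 + j34.57 V.
Step 3 — Convert to polar: |V_total| = 150.1 V, ∠V_total = 13.3°.

V_total = 150.1∠13.3° V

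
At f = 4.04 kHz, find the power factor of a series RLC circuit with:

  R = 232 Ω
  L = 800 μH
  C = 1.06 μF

Step 1 — Angular frequency: ω = 2π·f = 2π·4040 = 2.538e+04 rad/s.
Step 2 — Component impedances:
  R: Z = R = 232 Ω
  L: Z = jωL = j·2.538e+04·0.0008 = 0 + j20.31 Ω
  C: Z = 1/(jωC) = -j/(ω·C) = 0 - j37.16 Ω
Step 3 — Series combination: Z_total = R + L + C = 232 - j16.86 Ω = 232.6∠-4.2° Ω.
Step 4 — Power factor: PF = cos(φ) = Re(Z)/|Z| = 232/232.6 = 0.9974.
Step 5 — Type: Im(Z) = -16.86 ⇒ leading (phase φ = -4.2°).

PF = 0.9974 (leading, φ = -4.2°)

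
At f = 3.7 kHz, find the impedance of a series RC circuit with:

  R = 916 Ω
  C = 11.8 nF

Step 1 — Angular frequency: ω = 2π·f = 2π·3700 = 2.325e+04 rad/s.
Step 2 — Component impedances:
  R: Z = R = 916 Ω
  C: Z = 1/(jωC) = -j/(ω·C) = 0 - j3645 Ω
Step 3 — Series combination: Z_total = R + C = 916 - j3645 Ω = 3759∠-75.9° Ω.

Z = 916 - j3645 Ω = 3759∠-75.9° Ω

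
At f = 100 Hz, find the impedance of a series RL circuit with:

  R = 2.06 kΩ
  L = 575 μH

Step 1 — Angular frequency: ω = 2π·f = 2π·100 = 628.3 rad/s.
Step 2 — Component impedances:
  R: Z = R = 2060 Ω
  L: Z = jωL = j·628.3·0.000575 = 0 + j0.3613 Ω
Step 3 — Series combination: Z_total = R + L = 2060 + j0.3613 Ω = 2060∠0.0° Ω.

Z = 2060 + j0.3613 Ω = 2060∠0.0° Ω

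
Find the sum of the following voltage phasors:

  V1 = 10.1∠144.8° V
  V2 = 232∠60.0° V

Step 1 — Convert each phasor to rectangular form:
  V1 = 10.1·(cos(144.8°) + j·sin(144.8°)) = -8.253 + j5.822 V
  V2 = 232·(cos(60.0°) + j·sin(60.0°)) = 116 + j200.9 V
Step 2 — Sum components: V_total = 107.7 + j206.7 V.
Step 3 — Convert to polar: |V_total| = 233.1 V, ∠V_total = 62.5°.

V_total = 233.1∠62.5° V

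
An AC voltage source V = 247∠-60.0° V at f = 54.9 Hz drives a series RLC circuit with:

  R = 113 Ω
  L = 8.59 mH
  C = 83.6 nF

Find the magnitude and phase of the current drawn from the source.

Step 1 — Angular frequency: ω = 2π·f = 2π·54.9 = 344.9 rad/s.
Step 2 — Component impedances:
  R: Z = R = 113 Ω
  L: Z = jωL = j·344.9·0.00859 = 0 + j2.963 Ω
  C: Z = 1/(jωC) = -j/(ω·C) = 0 - j3.468e+04 Ω
Step 3 — Series combination: Z_total = R + L + C = 113 - j3.467e+04 Ω = 3.467e+04∠-89.8° Ω.
Step 4 — Source phasor: V = 247∠-60.0° V = 123.5 - j213.9 V.
Step 5 — Ohm's law: I = V / Z_total = (123.5 - j213.9) / (113 - j3.467e+04) = 0.006181 + j0.003542 A.
Step 6 — Convert to polar: |I| = 0.007123 A, ∠I = 29.8°.

I = 0.007123∠29.8° A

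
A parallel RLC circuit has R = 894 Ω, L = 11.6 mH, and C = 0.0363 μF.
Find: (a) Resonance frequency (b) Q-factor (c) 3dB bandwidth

Step 1 — Resonance: ω₀ = 1/√(LC) = 1/√(0.0116·3.63e-08) = 4.873e+04 rad/s.
Step 2 — f₀ = ω₀/(2π) = 7756 Hz.
Step 3 — Parallel Q: Q = R/(ω₀L) = 894/(4.873e+04·0.0116) = 1.581.
Step 4 — Bandwidth: Δω = ω₀/Q = 3.081e+04 rad/s; BW = Δω/(2π) = 4904 Hz.

(a) f₀ = 7756 Hz  (b) Q = 1.581  (c) BW = 4904 Hz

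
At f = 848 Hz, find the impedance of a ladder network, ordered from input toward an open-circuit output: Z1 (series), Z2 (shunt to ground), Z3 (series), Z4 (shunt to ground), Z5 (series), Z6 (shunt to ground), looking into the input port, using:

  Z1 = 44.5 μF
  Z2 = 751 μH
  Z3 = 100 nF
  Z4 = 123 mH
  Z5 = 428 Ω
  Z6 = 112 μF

Step 1 — Angular frequency: ω = 2π·f = 2π·848 = 5328 rad/s.
Step 2 — Component impedances:
  Z1: Z = 1/(jωC) = -j/(ω·C) = 0 - j4.218 Ω
  Z2: Z = jωL = j·5328·0.000751 = 0 + j4.001 Ω
  Z3: Z = 1/(jωC) = -j/(ω·C) = 0 - j1877 Ω
  Z4: Z = jωL = j·5328·0.123 = 0 + j655.4 Ω
  Z5: Z = R = 428 Ω
  Z6: Z = 1/(jωC) = -j/(ω·C) = 0 - j1.676 Ω
Step 3 — Ladder network (open output): work backward from the far end, alternating series and parallel combinations. Z_in = 0.00166 - j0.2069 Ω = 0.2069∠-89.5° Ω.

Z = 0.00166 - j0.2069 Ω = 0.2069∠-89.5° Ω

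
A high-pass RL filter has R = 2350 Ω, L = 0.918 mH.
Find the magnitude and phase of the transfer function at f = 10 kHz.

Step 1 — Angular frequency: ω = 2π·1e+04 = 6.283e+04 rad/s.
Step 2 — Transfer function: H(jω) = jωL/(R + jωL).
Step 3 — Numerator jωL = j·57.68; denominator R + jωL = 2350 + j57.68.
Step 4 — H = 0.0006021 + j0.02453.
Step 5 — Magnitude: |H| = 0.02454 (-32.2 dB); phase: φ = 88.6°.

|H| = 0.02454 (-32.2 dB), φ = 88.6°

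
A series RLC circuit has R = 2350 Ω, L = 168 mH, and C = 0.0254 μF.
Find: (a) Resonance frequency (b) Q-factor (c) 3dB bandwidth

Step 1 — Resonance: ω₀ = 1/√(LC) = 1/√(0.168·2.54e-08) = 1.531e+04 rad/s.
Step 2 — f₀ = ω₀/(2π) = 2436 Hz.
Step 3 — Series Q: Q = ω₀L/R = 1.531e+04·0.168/2350 = 1.094.
Step 4 — Bandwidth: Δω = ω₀/Q = 1.399e+04 rad/s; BW = Δω/(2π) = 2226 Hz.

(a) f₀ = 2436 Hz  (b) Q = 1.094  (c) BW = 2226 Hz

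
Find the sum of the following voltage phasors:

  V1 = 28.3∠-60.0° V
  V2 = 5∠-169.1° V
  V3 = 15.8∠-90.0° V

Step 1 — Convert each phasor to rectangular form:
  V1 = 28.3·(cos(-60.0°) + j·sin(-60.0°)) = 14.15 - j24.51 V
  V2 = 5·(cos(-169.1°) + j·sin(-169.1°)) = -4.91 - j0.9455 V
  V3 = 15.8·(cos(-90.0°) + j·sin(-90.0°)) = 0 - j15.8 V
Step 2 — Sum components: V_total = 9.24 - j41.25 V.
Step 3 — Convert to polar: |V_total| = 42.28 V, ∠V_total = -77.4°.

V_total = 42.28∠-77.4° V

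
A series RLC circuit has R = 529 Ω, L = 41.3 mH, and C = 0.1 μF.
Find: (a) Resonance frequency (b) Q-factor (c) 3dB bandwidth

Step 1 — Resonance: ω₀ = 1/√(LC) = 1/√(0.0413·1e-07) = 1.556e+04 rad/s.
Step 2 — f₀ = ω₀/(2π) = 2477 Hz.
Step 3 — Series Q: Q = ω₀L/R = 1.556e+04·0.0413/529 = 1.215.
Step 4 — Bandwidth: Δω = ω₀/Q = 1.281e+04 rad/s; BW = Δω/(2π) = 2039 Hz.

(a) f₀ = 2477 Hz  (b) Q = 1.215  (c) BW = 2039 Hz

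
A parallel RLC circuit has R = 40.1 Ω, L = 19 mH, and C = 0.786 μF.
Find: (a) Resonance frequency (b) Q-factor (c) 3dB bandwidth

Step 1 — Resonance: ω₀ = 1/√(LC) = 1/√(0.019·7.86e-07) = 8183 rad/s.
Step 2 — f₀ = ω₀/(2π) = 1302 Hz.
Step 3 — Parallel Q: Q = R/(ω₀L) = 40.1/(8183·0.019) = 0.2579.
Step 4 — Bandwidth: Δω = ω₀/Q = 3.173e+04 rad/s; BW = Δω/(2π) = 5050 Hz.

(a) f₀ = 1302 Hz  (b) Q = 0.2579  (c) BW = 5050 Hz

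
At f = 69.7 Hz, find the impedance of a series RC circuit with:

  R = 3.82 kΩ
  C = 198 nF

Step 1 — Angular frequency: ω = 2π·f = 2π·69.7 = 437.9 rad/s.
Step 2 — Component impedances:
  R: Z = R = 3820 Ω
  C: Z = 1/(jωC) = -j/(ω·C) = 0 - j1.153e+04 Ω
Step 3 — Series combination: Z_total = R + C = 3820 - j1.153e+04 Ω = 1.215e+04∠-71.7° Ω.

Z = 3820 - j1.153e+04 Ω = 1.215e+04∠-71.7° Ω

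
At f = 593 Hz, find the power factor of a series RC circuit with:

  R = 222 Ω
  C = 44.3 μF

Step 1 — Angular frequency: ω = 2π·f = 2π·593 = 3726 rad/s.
Step 2 — Component impedances:
  R: Z = R = 222 Ω
  C: Z = 1/(jωC) = -j/(ω·C) = 0 - j6.058 Ω
Step 3 — Series combination: Z_total = R + C = 222 - j6.058 Ω = 222.1∠-1.6° Ω.
Step 4 — Power factor: PF = cos(φ) = Re(Z)/|Z| = 222/222.08 = 0.9996.
Step 5 — Type: Im(Z) = -6.058 ⇒ leading (phase φ = -1.6°).

PF = 0.9996 (leading, φ = -1.6°)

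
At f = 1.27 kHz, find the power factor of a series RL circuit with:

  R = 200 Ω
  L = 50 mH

Step 1 — Angular frequency: ω = 2π·f = 2π·1270 = 7980 rad/s.
Step 2 — Component impedances:
  R: Z = R = 200 Ω
  L: Z = jωL = j·7980·0.05 = 0 + j399 Ω
Step 3 — Series combination: Z_total = R + L = 200 + j399 Ω = 446.3∠63.4° Ω.
Step 4 — Power factor: PF = cos(φ) = Re(Z)/|Z| = 200/446.3 = 0.4481.
Step 5 — Type: Im(Z) = 399 ⇒ lagging (phase φ = 63.4°).

PF = 0.4481 (lagging, φ = 63.4°)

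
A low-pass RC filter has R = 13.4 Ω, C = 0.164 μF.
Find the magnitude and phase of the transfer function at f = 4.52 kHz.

Step 1 — Angular frequency: ω = 2π·4520 = 2.84e+04 rad/s.
Step 2 — Transfer function: H(jω) = 1/(1 + jωRC).
Step 3 — Denominator: 1 + jωRC = 1 + j·2.84e+04·13.4·1.64e-07 = 1 + j0.06241.
Step 4 — H = 0.9961 - j0.06217.
Step 5 — Magnitude: |H| = 0.9981 (-0.0 dB); phase: φ = -3.6°.

|H| = 0.9981 (-0.0 dB), φ = -3.6°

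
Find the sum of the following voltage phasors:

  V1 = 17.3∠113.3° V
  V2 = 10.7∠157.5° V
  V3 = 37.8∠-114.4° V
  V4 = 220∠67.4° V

Step 1 — Convert each phasor to rectangular form:
  V1 = 17.3·(cos(113.3°) + j·sin(113.3°)) = -6.843 + j15.89 V
  V2 = 10.7·(cos(157.5°) + j·sin(157.5°)) = -9.886 + j4.095 V
  V3 = 37.8·(cos(-114.4°) + j·sin(-114.4°)) = -15.62 - j34.42 V
  V4 = 220·(cos(67.4°) + j·sin(67.4°)) = 84.54 + j203.1 V
Step 2 — Sum components: V_total = 52.2 + j188.7 V.
Step 3 — Convert to polar: |V_total| = 195.8 V, ∠V_total = 74.5°.

V_total = 195.8∠74.5° V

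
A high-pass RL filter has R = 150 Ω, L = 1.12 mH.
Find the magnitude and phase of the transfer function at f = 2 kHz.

Step 1 — Angular frequency: ω = 2π·2000 = 1.257e+04 rad/s.
Step 2 — Transfer function: H(jω) = jωL/(R + jωL).
Step 3 — Numerator jωL = j·14.07; denominator R + jωL = 150 + j14.07.
Step 4 — H = 0.008727 + j0.09301.
Step 5 — Magnitude: |H| = 0.09342 (-20.6 dB); phase: φ = 84.6°.

|H| = 0.09342 (-20.6 dB), φ = 84.6°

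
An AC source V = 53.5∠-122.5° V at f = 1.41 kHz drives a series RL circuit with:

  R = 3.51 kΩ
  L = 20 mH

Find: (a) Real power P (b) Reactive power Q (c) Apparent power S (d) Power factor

Step 1 — Angular frequency: ω = 2π·f = 2π·1410 = 8859 rad/s.
Step 2 — Component impedances:
  R: Z = R = 3510 Ω
  L: Z = jωL = j·8859·0.02 = 0 + j177.2 Ω
Step 3 — Series combination: Z_total = R + L = 3510 + j177.2 Ω = 3514∠2.9° Ω.
Step 4 — Source phasor: V = 53.5∠-122.5° V = -28.75 - j45.12 V.
Step 5 — Current: I = V / Z = -0.008816 - j0.01241 A = 0.01522∠-125.4° A.
Step 6 — Complex power: S = V·I* = 0.8134 + j0.04106 VA.
Step 7 — Real power: P = Re(S) = 0.8134 W.
Step 8 — Reactive power: Q = Im(S) = 0.04106 VAR.
Step 9 — Apparent power: |S| = 0.8144 VA.
Step 10 — Power factor: PF = P/|S| = 0.9987 (lagging).

(a) P = 0.8134 W  (b) Q = 0.04106 VAR  (c) S = 0.8144 VA  (d) PF = 0.9987 (lagging)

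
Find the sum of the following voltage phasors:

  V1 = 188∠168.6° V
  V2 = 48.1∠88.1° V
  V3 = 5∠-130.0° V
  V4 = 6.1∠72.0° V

Step 1 — Convert each phasor to rectangular form:
  V1 = 188·(cos(168.6°) + j·sin(168.6°)) = -184.3 + j37.16 V
  V2 = 48.1·(cos(88.1°) + j·sin(88.1°)) = 1.595 + j48.07 V
  V3 = 5·(cos(-130.0°) + j·sin(-130.0°)) = -3.214 - j3.83 V
  V4 = 6.1·(cos(72.0°) + j·sin(72.0°)) = 1.885 + j5.801 V
Step 2 — Sum components: V_total = -184 + j87.2 V.
Step 3 — Convert to polar: |V_total| = 203.6 V, ∠V_total = 154.6°.

V_total = 203.6∠154.6° V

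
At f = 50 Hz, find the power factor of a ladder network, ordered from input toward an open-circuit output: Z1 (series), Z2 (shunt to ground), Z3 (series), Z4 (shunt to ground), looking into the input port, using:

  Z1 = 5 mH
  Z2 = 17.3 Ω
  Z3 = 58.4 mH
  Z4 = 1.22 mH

Step 1 — Angular frequency: ω = 2π·f = 2π·50 = 314.2 rad/s.
Step 2 — Component impedances:
  Z1: Z = jωL = j·314.2·0.005 = 0 + j1.571 Ω
  Z2: Z = R = 17.3 Ω
  Z3: Z = jωL = j·314.2·0.0584 = 0 + j18.35 Ω
  Z4: Z = jωL = j·314.2·0.00122 = 0 + j0.3833 Ω
Step 3 — Ladder network (open output): work backward from the far end, alternating series and parallel combinations. Z_in = 9.336 + j10.19 Ω = 13.82∠47.5° Ω.
Step 4 — Power factor: PF = cos(φ) = Re(Z)/|Z| = 9.3356/13.823 = 0.6754.
Step 5 — Type: Im(Z) = 10.19 ⇒ lagging (phase φ = 47.5°).

PF = 0.6754 (lagging, φ = 47.5°)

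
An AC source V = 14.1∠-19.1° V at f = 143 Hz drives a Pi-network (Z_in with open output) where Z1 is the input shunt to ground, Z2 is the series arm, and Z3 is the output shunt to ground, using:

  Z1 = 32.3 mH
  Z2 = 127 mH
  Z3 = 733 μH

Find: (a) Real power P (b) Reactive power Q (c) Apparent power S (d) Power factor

Step 1 — Angular frequency: ω = 2π·f = 2π·143 = 898.5 rad/s.
Step 2 — Component impedances:
  Z1: Z = jωL = j·898.5·0.0323 = 0 + j29.02 Ω
  Z2: Z = jωL = j·898.5·0.127 = 0 + j114.1 Ω
  Z3: Z = jωL = j·898.5·0.000733 = 0 + j0.6586 Ω
Step 3 — With open output, the series arm Z2 and the output shunt Z3 appear in series to ground: Z2 + Z3 = 0 + j114.8 Ω.
Step 4 — Parallel with input shunt Z1: Z_in = Z1 || (Z2 + Z3) = 0 + j23.16 Ω = 23.16∠90.0° Ω.
Step 5 — Source phasor: V = 14.1∠-19.1° V = 13.32 - j4.614 V.
Step 6 — Current: I = V / Z = -0.1992 - j0.5752 A = 0.6087∠-109.1° A.
Step 7 — Complex power: S = V·I* = 0 + j8.583 VA.
Step 8 — Real power: P = Re(S) = 0 W.
Step 9 — Reactive power: Q = Im(S) = 8.583 VAR.
Step 10 — Apparent power: |S| = 8.583 VA.
Step 11 — Power factor: PF = P/|S| = 0 (lagging).

(a) P = 0 W  (b) Q = 8.583 VAR  (c) S = 8.583 VA  (d) PF = 0 (lagging)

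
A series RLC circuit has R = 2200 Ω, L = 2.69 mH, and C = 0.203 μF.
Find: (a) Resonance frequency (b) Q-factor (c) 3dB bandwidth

Step 1 — Resonance: ω₀ = 1/√(LC) = 1/√(0.00269·2.03e-07) = 4.279e+04 rad/s.
Step 2 — f₀ = ω₀/(2π) = 6811 Hz.
Step 3 — Series Q: Q = ω₀L/R = 4.279e+04·0.00269/2200 = 0.05232.
Step 4 — Bandwidth: Δω = ω₀/Q = 8.178e+05 rad/s; BW = Δω/(2π) = 1.302e+05 Hz.

(a) f₀ = 6811 Hz  (b) Q = 0.05232  (c) BW = 1.302e+05 Hz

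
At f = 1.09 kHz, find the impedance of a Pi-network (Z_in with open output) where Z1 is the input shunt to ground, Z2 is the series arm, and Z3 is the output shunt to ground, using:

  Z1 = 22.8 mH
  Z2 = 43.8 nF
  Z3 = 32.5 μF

Step 1 — Angular frequency: ω = 2π·f = 2π·1090 = 6849 rad/s.
Step 2 — Component impedances:
  Z1: Z = jωL = j·6849·0.0228 = 0 + j156.1 Ω
  Z2: Z = 1/(jωC) = -j/(ω·C) = 0 - j3334 Ω
  Z3: Z = 1/(jωC) = -j/(ω·C) = 0 - j4.493 Ω
Step 3 — With open output, the series arm Z2 and the output shunt Z3 appear in series to ground: Z2 + Z3 = 0 - j3338 Ω.
Step 4 — Parallel with input shunt Z1: Z_in = Z1 || (Z2 + Z3) = 0 + j163.8 Ω = 163.8∠90.0° Ω.

Z = 0 + j163.8 Ω = 163.8∠90.0° Ω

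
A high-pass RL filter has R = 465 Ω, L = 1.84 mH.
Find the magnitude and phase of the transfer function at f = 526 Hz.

Step 1 — Angular frequency: ω = 2π·526 = 3305 rad/s.
Step 2 — Transfer function: H(jω) = jωL/(R + jωL).
Step 3 — Numerator jωL = j·6.081; denominator R + jωL = 465 + j6.081.
Step 4 — H = 0.000171 + j0.01308.
Step 5 — Magnitude: |H| = 0.01308 (-37.7 dB); phase: φ = 89.3°.

|H| = 0.01308 (-37.7 dB), φ = 89.3°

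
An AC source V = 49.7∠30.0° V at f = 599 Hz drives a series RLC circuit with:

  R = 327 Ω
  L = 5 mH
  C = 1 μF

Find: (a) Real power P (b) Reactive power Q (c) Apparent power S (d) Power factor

Step 1 — Angular frequency: ω = 2π·f = 2π·599 = 3764 rad/s.
Step 2 — Component impedances:
  R: Z = R = 327 Ω
  L: Z = jωL = j·3764·0.005 = 0 + j18.82 Ω
  C: Z = 1/(jωC) = -j/(ω·C) = 0 - j265.7 Ω
Step 3 — Series combination: Z_total = R + L + C = 327 - j246.9 Ω = 409.7∠-37.1° Ω.
Step 4 — Source phasor: V = 49.7∠30.0° V = 43.04 + j24.85 V.
Step 5 — Current: I = V / Z = 0.04729 + j0.1117 A = 0.1213∠67.1° A.
Step 6 — Complex power: S = V·I* = 4.811 - j3.632 VA.
Step 7 — Real power: P = Re(S) = 4.811 W.
Step 8 — Reactive power: Q = Im(S) = -3.632 VAR.
Step 9 — Apparent power: |S| = 6.029 VA.
Step 10 — Power factor: PF = P/|S| = 0.7981 (leading).

(a) P = 4.811 W  (b) Q = -3.632 VAR  (c) S = 6.029 VA  (d) PF = 0.7981 (leading)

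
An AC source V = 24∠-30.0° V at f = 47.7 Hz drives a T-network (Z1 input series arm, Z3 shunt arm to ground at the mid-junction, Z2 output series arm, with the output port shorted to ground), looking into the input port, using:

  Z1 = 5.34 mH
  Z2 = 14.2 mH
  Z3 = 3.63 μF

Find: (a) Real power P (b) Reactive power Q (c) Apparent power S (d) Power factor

Step 1 — Angular frequency: ω = 2π·f = 2π·47.7 = 299.7 rad/s.
Step 2 — Component impedances:
  Z1: Z = jωL = j·299.7·0.00534 = 0 + j1.6 Ω
  Z2: Z = jωL = j·299.7·0.0142 = 0 + j4.256 Ω
  Z3: Z = 1/(jωC) = -j/(ω·C) = 0 - j919.2 Ω
Step 3 — With the output port shorted to ground, the output series arm Z2 runs from the junction to ground; the shunt arm Z3 also runs from the junction to ground. They appear in parallel: Z3 || Z2 = 0 + j4.276 Ω.
Step 4 — Series with input arm Z1: Z_in = Z1 + (Z3 || Z2) = 0 + j5.876 Ω = 5.876∠90.0° Ω.
Step 5 — Source phasor: V = 24∠-30.0° V = 20.78 - j12 V.
Step 6 — Current: I = V / Z = -2.042 - j3.537 A = 4.084∠-120.0° A.
Step 7 — Complex power: S = V·I* = 0 + j98.02 VA.
Step 8 — Real power: P = Re(S) = 0 W.
Step 9 — Reactive power: Q = Im(S) = 98.02 VAR.
Step 10 — Apparent power: |S| = 98.02 VA.
Step 11 — Power factor: PF = P/|S| = 0 (lagging).

(a) P = 0 W  (b) Q = 98.02 VAR  (c) S = 98.02 VA  (d) PF = 0 (lagging)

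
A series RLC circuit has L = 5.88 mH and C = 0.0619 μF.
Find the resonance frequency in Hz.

Step 1 — Resonance condition Im(Z)=0 gives ω₀ = 1/√(LC).
Step 2 — ω₀ = 1/√(0.00588·6.19e-08) = 5.242e+04 rad/s.
Step 3 — f₀ = ω₀/(2π) = 8342 Hz.

f₀ = 8342 Hz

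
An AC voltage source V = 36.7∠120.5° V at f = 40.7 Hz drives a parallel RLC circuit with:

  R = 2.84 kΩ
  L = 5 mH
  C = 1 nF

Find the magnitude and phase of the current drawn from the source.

Step 1 — Angular frequency: ω = 2π·f = 2π·40.7 = 255.7 rad/s.
Step 2 — Component impedances:
  R: Z = R = 2840 Ω
  L: Z = jωL = j·255.7·0.005 = 0 + j1.279 Ω
  C: Z = 1/(jωC) = -j/(ω·C) = 0 - j3.91e+06 Ω
Step 3 — Parallel combination: 1/Z_total = 1/R + 1/L + 1/C; Z_total = 0.0005757 + j1.279 Ω = 1.279∠90.0° Ω.
Step 4 — Source phasor: V = 36.7∠120.5° V = -18.63 + j31.62 V.
Step 5 — Ohm's law: I = V / Z_total = (-18.63 + j31.62) / (0.0005757 + j1.279) = 24.72 + j14.58 A.
Step 6 — Convert to polar: |I| = 28.7 A, ∠I = 30.5°.

I = 28.7∠30.5° A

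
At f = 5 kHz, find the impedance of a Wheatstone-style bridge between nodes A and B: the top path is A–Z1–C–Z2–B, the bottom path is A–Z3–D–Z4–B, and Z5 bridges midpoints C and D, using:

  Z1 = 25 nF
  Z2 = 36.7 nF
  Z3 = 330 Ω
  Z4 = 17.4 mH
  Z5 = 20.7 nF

Step 1 — Angular frequency: ω = 2π·f = 2π·5000 = 3.142e+04 rad/s.
Step 2 — Component impedances:
  Z1: Z = 1/(jωC) = -j/(ω·C) = 0 - j1273 Ω
  Z2: Z = 1/(jωC) = -j/(ω·C) = 0 - j867.3 Ω
  Z3: Z = R = 330 Ω
  Z4: Z = jωL = j·3.142e+04·0.0174 = 0 + j546.6 Ω
  Z5: Z = 1/(jωC) = -j/(ω·C) = 0 - j1538 Ω
Step 3 — Bridge requires nodal analysis (the Z5 bridge couples midpoints C and D, so the two paths cannot be reduced to a simple series/parallel combination). Setting node B to ground and injecting 1 A at node A, the 3-node admittance system at A, C, D solves to V_A = Z_AB = 528.2 + j727.1 Ω = 898.7∠54.0° Ω.

Z = 528.2 + j727.1 Ω = 898.7∠54.0° Ω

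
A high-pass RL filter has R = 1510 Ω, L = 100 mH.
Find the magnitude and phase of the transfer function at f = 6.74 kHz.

Step 1 — Angular frequency: ω = 2π·6740 = 4.235e+04 rad/s.
Step 2 — Transfer function: H(jω) = jωL/(R + jωL).
Step 3 — Numerator jωL = j·4235; denominator R + jωL = 1510 + j4235.
Step 4 — H = 0.8872 + j0.3163.
Step 5 — Magnitude: |H| = 0.9419 (-0.5 dB); phase: φ = 19.6°.

|H| = 0.9419 (-0.5 dB), φ = 19.6°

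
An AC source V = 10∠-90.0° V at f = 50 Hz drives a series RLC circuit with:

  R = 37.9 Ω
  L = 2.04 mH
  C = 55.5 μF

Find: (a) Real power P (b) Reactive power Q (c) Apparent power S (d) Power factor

Step 1 — Angular frequency: ω = 2π·f = 2π·50 = 314.2 rad/s.
Step 2 — Component impedances:
  R: Z = R = 37.9 Ω
  L: Z = jωL = j·314.2·0.00204 = 0 + j0.6409 Ω
  C: Z = 1/(jωC) = -j/(ω·C) = 0 - j57.35 Ω
Step 3 — Series combination: Z_total = R + L + C = 37.9 - j56.71 Ω = 68.21∠-56.2° Ω.
Step 4 — Source phasor: V = 10∠-90.0° V = 0 - j10 V.
Step 5 — Current: I = V / Z = 0.1219 - j0.08146 A = 0.1466∠-33.8° A.
Step 6 — Complex power: S = V·I* = 0.8146 - j1.219 VA.
Step 7 — Real power: P = Re(S) = 0.8146 W.
Step 8 — Reactive power: Q = Im(S) = -1.219 VAR.
Step 9 — Apparent power: |S| = 1.466 VA.
Step 10 — Power factor: PF = P/|S| = 0.5556 (leading).

(a) P = 0.8146 W  (b) Q = -1.219 VAR  (c) S = 1.466 VA  (d) PF = 0.5556 (leading)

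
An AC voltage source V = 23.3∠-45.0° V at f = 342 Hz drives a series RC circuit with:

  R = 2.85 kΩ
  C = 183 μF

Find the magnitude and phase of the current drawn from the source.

Step 1 — Angular frequency: ω = 2π·f = 2π·342 = 2149 rad/s.
Step 2 — Component impedances:
  R: Z = R = 2850 Ω
  C: Z = 1/(jωC) = -j/(ω·C) = 0 - j2.543 Ω
Step 3 — Series combination: Z_total = R + C = 2850 - j2.543 Ω = 2850∠-0.1° Ω.
Step 4 — Source phasor: V = 23.3∠-45.0° V = 16.48 - j16.48 V.
Step 5 — Ohm's law: I = V / Z_total = (16.48 - j16.48) / (2850 - j2.543) = 0.005786 - j0.005776 A.
Step 6 — Convert to polar: |I| = 0.008175 A, ∠I = -44.9°.

I = 0.008175∠-44.9° A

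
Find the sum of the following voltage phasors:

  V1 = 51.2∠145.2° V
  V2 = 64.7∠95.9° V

Step 1 — Convert each phasor to rectangular form:
  V1 = 51.2·(cos(145.2°) + j·sin(145.2°)) = -42.04 + j29.22 V
  V2 = 64.7·(cos(95.9°) + j·sin(95.9°)) = -6.651 + j64.36 V
Step 2 — Sum components: V_total = -48.69 + j93.58 V.
Step 3 — Convert to polar: |V_total| = 105.5 V, ∠V_total = 117.5°.

V_total = 105.5∠117.5° V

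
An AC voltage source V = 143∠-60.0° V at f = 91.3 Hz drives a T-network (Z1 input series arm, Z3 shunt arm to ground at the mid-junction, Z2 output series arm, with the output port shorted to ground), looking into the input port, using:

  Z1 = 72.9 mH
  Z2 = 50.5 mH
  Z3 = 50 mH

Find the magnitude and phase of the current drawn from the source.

Step 1 — Angular frequency: ω = 2π·f = 2π·91.3 = 573.7 rad/s.
Step 2 — Component impedances:
  Z1: Z = jωL = j·573.7·0.0729 = 0 + j41.82 Ω
  Z2: Z = jωL = j·573.7·0.0505 = 0 + j28.97 Ω
  Z3: Z = jωL = j·573.7·0.05 = 0 + j28.68 Ω
Step 3 — With the output port shorted to ground, the output series arm Z2 runs from the junction to ground; the shunt arm Z3 also runs from the junction to ground. They appear in parallel: Z3 || Z2 = 0 + j14.41 Ω.
Step 4 — Series with input arm Z1: Z_in = Z1 + (Z3 || Z2) = 0 + j56.23 Ω = 56.23∠90.0° Ω.
Step 5 — Source phasor: V = 143∠-60.0° V = 71.5 - j123.8 V.
Step 6 — Ohm's law: I = V / Z_total = (71.5 - j123.8) / (0 + j56.23) = -2.202 - j1.272 A.
Step 7 — Convert to polar: |I| = 2.543 A, ∠I = -150.0°.

I = 2.543∠-150.0° A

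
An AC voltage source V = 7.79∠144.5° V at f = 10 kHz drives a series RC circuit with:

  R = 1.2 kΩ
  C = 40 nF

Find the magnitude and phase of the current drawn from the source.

Step 1 — Angular frequency: ω = 2π·f = 2π·1e+04 = 6.283e+04 rad/s.
Step 2 — Component impedances:
  R: Z = R = 1200 Ω
  C: Z = 1/(jωC) = -j/(ω·C) = 0 - j397.9 Ω
Step 3 — Series combination: Z_total = R + C = 1200 - j397.9 Ω = 1264∠-18.3° Ω.
Step 4 — Source phasor: V = 7.79∠144.5° V = -6.342 + j4.524 V.
Step 5 — Ohm's law: I = V / Z_total = (-6.342 + j4.524) / (1200 - j397.9) = -0.005888 + j0.001818 A.
Step 6 — Convert to polar: |I| = 0.006162 A, ∠I = 162.8°.

I = 0.006162∠162.8° A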